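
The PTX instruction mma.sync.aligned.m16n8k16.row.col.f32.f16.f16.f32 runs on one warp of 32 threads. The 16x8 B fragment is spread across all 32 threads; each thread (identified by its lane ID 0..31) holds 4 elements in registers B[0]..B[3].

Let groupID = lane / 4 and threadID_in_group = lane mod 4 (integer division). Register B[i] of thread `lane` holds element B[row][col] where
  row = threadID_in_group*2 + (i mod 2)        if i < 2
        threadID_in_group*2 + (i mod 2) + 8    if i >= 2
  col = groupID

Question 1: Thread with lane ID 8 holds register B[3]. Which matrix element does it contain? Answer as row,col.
9,2

lane 8: g=2 (8/4), t=0 (8%4)
i=3: r=0*2+1+8=9, c=g=2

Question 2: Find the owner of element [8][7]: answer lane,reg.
c:7=>grp=7  r:8=>rB=1,tig=0,lo=0
L=7*4+0=28  i=1*2+0=2

28,2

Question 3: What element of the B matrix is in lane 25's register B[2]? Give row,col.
lane 25: G=6 (25/4), T=1 (25%4)
i=2: r=1*2+0+8=10, c=G=6

10,6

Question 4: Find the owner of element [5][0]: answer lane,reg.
2,1

c: 0->gid=0  r: 5->r8=0,tid=2,i&1=1
L=0*4+2=2  i=0*2+1=1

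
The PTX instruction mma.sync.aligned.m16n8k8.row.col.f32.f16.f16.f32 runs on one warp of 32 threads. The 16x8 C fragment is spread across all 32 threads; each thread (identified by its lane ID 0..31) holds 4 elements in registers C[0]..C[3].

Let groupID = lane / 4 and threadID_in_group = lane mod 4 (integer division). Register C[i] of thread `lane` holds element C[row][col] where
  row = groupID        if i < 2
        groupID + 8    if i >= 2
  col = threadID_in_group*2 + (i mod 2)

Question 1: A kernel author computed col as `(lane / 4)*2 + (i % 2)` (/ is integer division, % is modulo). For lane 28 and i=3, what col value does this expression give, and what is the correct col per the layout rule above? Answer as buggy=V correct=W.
`(lane / 4)*2 + (i % 2)`[28,3]=>15
lane 28=>28/4=7, 28 mod 4=0
i=3  r:7+8=>15  c:2·0+1=>1
col: 15 vs 1

buggy=15 correct=1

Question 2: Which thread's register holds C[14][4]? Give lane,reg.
26,2

r=14⇒gr=6,Rb=1  c=4⇒th=2,odd=0
L=6*4+2=26  i=1*2+0=2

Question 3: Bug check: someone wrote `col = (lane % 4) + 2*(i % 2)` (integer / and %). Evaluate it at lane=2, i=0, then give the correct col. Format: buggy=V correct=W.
`(lane % 4) + 2*(i % 2)`[2,0]->2
lane 2: gid=0 (2/4), tid=2 (2%4)
i=0: r=0+0=0, c=2*2+0=4
col: 2 vs 4

buggy=2 correct=4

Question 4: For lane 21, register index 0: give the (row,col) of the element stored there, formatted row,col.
5,2

lane 21: g=5 (21/4), t=1 (21%4)
i=0: r=5+0=5, c=1*2+0=2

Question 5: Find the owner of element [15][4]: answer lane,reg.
30,2

r: 15->gid=7,r8=1  c: 4->tid=2,i&1=0
L=7*4+2=30  i=1*2+0=2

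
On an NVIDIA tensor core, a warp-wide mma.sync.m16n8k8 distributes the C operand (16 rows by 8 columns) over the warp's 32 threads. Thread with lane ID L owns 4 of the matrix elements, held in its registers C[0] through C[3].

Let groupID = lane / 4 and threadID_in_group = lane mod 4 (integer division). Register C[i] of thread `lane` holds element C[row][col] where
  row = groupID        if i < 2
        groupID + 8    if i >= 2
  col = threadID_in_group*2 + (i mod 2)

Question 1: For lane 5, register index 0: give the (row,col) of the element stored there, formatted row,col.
1,2

L=5->gid=5>>2=1, tid=5&3=1
[0]->row 1+0=1  col 1·2+0=2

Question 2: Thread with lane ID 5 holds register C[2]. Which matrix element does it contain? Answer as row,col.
9,2

L=5=>grp=5>>2=1, tig=5&3=1
[2]=>row 1+8=9  col 1·2+0=2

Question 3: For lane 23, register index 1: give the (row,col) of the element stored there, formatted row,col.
5,7

L=23->gid=23>>2=5, tid=23&3=3
[1]->row 5+0=5  col 3·2+1=7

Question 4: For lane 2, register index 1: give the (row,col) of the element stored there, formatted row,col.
0,5

L=2⇒gr=2>>2=0, th=2&3=2
[1]⇒row 0+0=0  col 2·2+1=5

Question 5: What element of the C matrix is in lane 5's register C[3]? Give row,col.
lane 5: gr=1 (5/4), th=1 (5%4)
i=3: r=1+8=9, c=1*2+1=3

9,3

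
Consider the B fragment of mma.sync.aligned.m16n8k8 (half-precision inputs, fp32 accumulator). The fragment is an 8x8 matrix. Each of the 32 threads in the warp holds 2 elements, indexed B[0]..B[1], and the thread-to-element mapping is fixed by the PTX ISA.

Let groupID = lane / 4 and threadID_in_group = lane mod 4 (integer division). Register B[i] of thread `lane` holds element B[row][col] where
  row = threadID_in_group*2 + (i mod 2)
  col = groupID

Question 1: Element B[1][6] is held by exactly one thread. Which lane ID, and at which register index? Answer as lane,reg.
c=6⇒gr=6  r=1⇒th=0,odd=1
L=6*4+0=24  i=1=1

24,1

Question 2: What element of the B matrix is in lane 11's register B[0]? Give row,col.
11: gid=2,tid=3
[0] (3*2+0,2) = (6,2)

6,2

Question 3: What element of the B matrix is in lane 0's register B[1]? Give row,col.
1,0

L=0→G=0>>2=0, T=0&3=0
[1]→row 0·2+1=1  col G=0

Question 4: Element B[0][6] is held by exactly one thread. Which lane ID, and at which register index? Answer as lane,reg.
24,0

c: 6->gid=6  r: 0->tid=0,i&1=0
L=6*4+0=24  i=0=0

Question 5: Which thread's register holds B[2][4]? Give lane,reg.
17,0

c=4→G=4  r=2→T=1,p=0
L=4*4+1=17  i=0=0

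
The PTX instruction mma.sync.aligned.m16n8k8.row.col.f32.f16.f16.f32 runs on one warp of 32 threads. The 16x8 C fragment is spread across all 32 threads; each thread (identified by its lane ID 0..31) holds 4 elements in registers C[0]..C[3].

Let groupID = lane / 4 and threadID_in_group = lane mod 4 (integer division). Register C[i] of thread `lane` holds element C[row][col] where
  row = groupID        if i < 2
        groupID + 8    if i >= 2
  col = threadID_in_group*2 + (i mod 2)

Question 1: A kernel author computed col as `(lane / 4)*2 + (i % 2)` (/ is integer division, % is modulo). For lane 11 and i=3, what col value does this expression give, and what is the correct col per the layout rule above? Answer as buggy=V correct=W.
`(lane / 4)*2 + (i % 2)`[11,3]->5
L=11->g=11>>2=2, t=11&3=3
[3]->row 2+8=10  col 3·2+1=7
col: 5 vs 7

buggy=5 correct=7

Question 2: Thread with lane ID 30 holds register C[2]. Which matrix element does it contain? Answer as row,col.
L=30→G=30>>2=7, T=30&3=2
[2]→row 7+8=15  col 2·2+0=4

15,4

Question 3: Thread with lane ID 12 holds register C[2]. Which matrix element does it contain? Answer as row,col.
11,0

L=12⇒gr=12>>2=3, th=12&3=0
[2]⇒row 3+8=11  col 0·2+0=0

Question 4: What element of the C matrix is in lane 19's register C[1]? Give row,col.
4,7

19: gr=4,th=3
[1] (4+0,3*2+1) = (4,7)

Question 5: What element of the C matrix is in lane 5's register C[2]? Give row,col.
lane 5: grp=1 (5/4), tig=1 (5%4)
i=2: r=1+8=9, c=1*2+0=2

9,2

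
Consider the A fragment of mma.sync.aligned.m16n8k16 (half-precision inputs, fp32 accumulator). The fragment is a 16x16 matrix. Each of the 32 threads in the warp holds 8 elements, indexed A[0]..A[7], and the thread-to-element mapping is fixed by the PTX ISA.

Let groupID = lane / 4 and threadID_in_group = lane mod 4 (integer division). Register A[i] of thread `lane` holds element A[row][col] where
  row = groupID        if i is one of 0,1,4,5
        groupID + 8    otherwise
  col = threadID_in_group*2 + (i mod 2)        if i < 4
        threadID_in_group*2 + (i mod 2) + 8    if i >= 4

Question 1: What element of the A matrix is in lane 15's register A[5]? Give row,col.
lane 15=>15/4=3, 15 mod 4=3
i=5  r:3+0=>3  c:2·3+1+8=>15

3,15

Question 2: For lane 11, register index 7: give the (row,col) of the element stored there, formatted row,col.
11: gr=2,th=3
[7] (2+8,3*2+1+8) = (10,15)

10,15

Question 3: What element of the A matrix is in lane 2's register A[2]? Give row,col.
lane 2->2/4=0, 2 mod 4=2
i=2  r:0+8->8  c:2·2+0+0->4

8,4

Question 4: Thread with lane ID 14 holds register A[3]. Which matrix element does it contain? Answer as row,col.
11,5

lane 14->14/4=3, 14 mod 4=2
i=3  r:3+8->11  c:2·2+1+0->5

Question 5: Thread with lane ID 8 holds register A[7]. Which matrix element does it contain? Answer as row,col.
L=8->g=8>>2=2, t=8&3=0
[7]->row 2+8=10  col 0·2+1+8=9

10,9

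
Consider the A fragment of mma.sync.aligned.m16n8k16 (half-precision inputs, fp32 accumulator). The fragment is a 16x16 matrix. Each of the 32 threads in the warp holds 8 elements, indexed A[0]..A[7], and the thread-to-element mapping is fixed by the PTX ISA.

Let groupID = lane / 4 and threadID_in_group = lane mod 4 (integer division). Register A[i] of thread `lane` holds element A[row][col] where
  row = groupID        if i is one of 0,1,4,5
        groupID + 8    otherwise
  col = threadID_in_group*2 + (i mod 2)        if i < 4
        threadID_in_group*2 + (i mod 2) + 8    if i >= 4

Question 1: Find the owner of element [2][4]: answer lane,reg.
10,0

r=2→G=2,rhi=0  c=4→chi=0,T=2,p=0
L=2*4+2=10  i=0*4+0*2+0=0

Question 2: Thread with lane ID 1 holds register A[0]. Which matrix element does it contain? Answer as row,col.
lane 1: G=0 (1/4), T=1 (1%4)
i=0: r=0+0=0, c=1*2+0+0=2

0,2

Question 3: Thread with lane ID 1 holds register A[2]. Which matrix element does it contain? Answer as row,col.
8,2

lane 1→1/4=0, 1 mod 4=1
i=2  r:0+8→8  c:2·1+0+0→2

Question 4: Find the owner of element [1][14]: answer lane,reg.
7,4

r=1->g=1,rb=0  c=14->cb=1,t=3,b0=0
L=1*4+3=7  i=1*4+0*2+0=4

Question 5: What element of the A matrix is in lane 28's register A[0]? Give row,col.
7,0

lane 28: gr=7 (28/4), th=0 (28%4)
i=0: r=7+0=7, c=0*2+0+0=0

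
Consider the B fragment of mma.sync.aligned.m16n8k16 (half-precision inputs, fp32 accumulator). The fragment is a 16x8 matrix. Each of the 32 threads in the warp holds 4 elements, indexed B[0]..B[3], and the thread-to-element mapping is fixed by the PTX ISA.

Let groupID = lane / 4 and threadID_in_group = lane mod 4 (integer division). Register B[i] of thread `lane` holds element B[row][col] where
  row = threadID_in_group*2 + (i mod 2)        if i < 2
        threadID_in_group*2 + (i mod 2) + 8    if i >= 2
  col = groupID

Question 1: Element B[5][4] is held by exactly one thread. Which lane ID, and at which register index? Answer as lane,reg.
18,1

c: 4->gid=4  r: 5->r8=0,tid=2,i&1=1
L=4*4+2=18  i=0*2+1=1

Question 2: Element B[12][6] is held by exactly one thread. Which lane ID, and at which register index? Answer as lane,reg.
c=6->g=6  r=12->rb=1,t=2,b0=0
L=6*4+2=26  i=1*2+0=2

26,2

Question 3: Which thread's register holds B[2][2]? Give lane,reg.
9,0

c=2⇒gr=2  r=2⇒Rb=0,th=1,odd=0
L=2*4+1=9  i=0*2+0=0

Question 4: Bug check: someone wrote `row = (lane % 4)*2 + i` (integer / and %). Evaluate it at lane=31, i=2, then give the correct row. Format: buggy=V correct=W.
buggy=8 correct=14

`(lane % 4)*2 + i`[31,2]=>8
31: grp=7,tig=3
[2] (3*2+0+8,7) = (14,7)
row: 8 vs 14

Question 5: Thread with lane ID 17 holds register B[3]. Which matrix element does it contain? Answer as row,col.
11,4

lane 17⇒17/4=4, 17 mod 4=1
i=3  r:2·1+1+8⇒11  c:4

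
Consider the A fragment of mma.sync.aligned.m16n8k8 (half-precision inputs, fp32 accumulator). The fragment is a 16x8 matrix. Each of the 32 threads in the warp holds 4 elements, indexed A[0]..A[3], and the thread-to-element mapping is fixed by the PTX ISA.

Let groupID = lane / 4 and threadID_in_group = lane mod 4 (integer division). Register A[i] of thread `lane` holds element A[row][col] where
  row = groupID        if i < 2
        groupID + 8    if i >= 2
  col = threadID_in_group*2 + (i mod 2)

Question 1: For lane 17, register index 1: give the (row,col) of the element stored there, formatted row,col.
lane 17: gid=4 (17/4), tid=1 (17%4)
i=1: r=4+0=4, c=1*2+1=3

4,3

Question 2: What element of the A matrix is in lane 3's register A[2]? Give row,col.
L=3=>grp=3>>2=0, tig=3&3=3
[2]=>row 0+8=8  col 3·2+0=6

8,6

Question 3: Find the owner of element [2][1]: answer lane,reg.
r:2=>grp=2,rB=0  c:1=>tig=0,lo=1
L=2*4+0=8  i=0*2+1=1

8,1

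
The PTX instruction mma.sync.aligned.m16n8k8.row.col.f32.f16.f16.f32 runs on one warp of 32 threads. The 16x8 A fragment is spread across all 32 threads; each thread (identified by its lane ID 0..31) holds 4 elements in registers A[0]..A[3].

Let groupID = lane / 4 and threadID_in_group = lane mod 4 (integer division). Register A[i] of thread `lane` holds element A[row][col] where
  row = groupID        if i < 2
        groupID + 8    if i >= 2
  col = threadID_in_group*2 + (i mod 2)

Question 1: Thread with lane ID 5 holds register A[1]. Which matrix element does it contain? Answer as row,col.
1,3

L=5⇒gr=5>>2=1, th=5&3=1
[1]⇒row 1+0=1  col 1·2+1=3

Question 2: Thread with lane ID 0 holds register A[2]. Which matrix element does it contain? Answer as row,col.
8,0

lane 0: grp=0 (0/4), tig=0 (0%4)
i=2: r=0+8=8, c=0*2+0=0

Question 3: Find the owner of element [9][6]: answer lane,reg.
7,2

r: 9->gid=1,r8=1  c: 6->tid=3,i&1=0
L=1*4+3=7  i=1*2+0=2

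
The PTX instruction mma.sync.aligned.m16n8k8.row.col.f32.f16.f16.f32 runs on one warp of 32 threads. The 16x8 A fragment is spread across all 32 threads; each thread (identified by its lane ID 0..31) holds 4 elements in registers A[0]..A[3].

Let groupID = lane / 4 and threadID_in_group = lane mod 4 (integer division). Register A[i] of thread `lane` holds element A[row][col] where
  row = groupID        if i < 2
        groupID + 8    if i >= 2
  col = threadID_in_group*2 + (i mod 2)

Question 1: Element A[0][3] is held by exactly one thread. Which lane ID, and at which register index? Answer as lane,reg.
r: 0->gid=0,r8=0  c: 3->tid=1,i&1=1
L=0*4+1=1  i=0*2+1=1

1,1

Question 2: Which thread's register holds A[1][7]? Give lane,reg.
7,1

r: 1->gid=1,r8=0  c: 7->tid=3,i&1=1
L=1*4+3=7  i=0*2+1=1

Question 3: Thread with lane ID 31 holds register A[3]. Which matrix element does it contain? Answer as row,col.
lane 31⇒31/4=7, 31 mod 4=3
i=3  r:7+8⇒15  c:2·3+1⇒7

15,7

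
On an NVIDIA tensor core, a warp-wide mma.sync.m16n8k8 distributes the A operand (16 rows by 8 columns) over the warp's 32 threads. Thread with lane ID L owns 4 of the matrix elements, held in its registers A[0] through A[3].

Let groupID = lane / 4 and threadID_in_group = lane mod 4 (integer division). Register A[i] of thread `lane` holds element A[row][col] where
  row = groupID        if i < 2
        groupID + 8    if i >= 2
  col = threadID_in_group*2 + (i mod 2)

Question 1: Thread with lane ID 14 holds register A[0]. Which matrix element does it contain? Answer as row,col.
3,4

L=14->g=14>>2=3, t=14&3=2
[0]->row 3+0=3  col 2·2+0=4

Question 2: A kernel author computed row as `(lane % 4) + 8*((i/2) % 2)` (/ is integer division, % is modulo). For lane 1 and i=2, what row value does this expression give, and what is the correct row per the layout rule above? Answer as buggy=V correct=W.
`(lane % 4) + 8*((i/2) % 2)`[1,2]=>9
1: grp=0,tig=1
[2] (0+8,1*2+0) = (8,2)
row: 9 vs 8

buggy=9 correct=8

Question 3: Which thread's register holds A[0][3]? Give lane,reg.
1,1

r:0=>grp=0,rB=0  c:3=>tig=1,lo=1
L=0*4+1=1  i=0*2+1=1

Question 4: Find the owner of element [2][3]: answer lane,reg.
r:2=>grp=2,rB=0  c:3=>tig=1,lo=1
L=2*4+1=9  i=0*2+1=1

9,1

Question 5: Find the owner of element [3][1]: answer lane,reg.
12,1

r:3=>grp=3,rB=0  c:1=>tig=0,lo=1
L=3*4+0=12  i=0*2+1=1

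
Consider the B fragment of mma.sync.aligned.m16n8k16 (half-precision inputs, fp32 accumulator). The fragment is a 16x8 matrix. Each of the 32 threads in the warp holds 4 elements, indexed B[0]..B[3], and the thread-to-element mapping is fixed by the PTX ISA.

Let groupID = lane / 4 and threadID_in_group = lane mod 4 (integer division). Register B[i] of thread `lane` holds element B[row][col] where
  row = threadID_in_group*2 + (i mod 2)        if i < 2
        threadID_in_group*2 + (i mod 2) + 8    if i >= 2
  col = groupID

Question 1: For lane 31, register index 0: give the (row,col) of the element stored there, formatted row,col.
6,7

lane 31: g=7 (31/4), t=3 (31%4)
i=0: r=3*2+0+0=6, c=g=7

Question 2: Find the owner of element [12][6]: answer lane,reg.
c=6→G=6  r=12→rhi=1,T=2,p=0
L=6*4+2=26  i=1*2+0=2

26,2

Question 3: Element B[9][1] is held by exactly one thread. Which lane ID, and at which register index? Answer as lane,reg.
c: 1->gid=1  r: 9->r8=1,tid=0,i&1=1
L=1*4+0=4  i=1*2+1=3

4,3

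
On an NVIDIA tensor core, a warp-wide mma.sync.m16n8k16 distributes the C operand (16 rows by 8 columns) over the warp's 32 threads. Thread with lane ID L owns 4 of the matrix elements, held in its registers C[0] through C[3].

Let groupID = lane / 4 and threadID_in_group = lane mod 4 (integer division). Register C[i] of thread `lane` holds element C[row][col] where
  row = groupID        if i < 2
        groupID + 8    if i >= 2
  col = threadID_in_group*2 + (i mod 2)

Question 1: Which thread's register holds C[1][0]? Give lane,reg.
4,0

r=1⇒gr=1,Rb=0  c=0⇒th=0,odd=0
L=1*4+0=4  i=0*2+0=0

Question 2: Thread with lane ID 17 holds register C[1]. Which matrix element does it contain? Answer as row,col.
4,3

lane 17: gid=4 (17/4), tid=1 (17%4)
i=1: r=4+0=4, c=1*2+1=3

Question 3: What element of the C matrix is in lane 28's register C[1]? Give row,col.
lane 28⇒28/4=7, 28 mod 4=0
i=1  r:7+0⇒7  c:2·0+1⇒1

7,1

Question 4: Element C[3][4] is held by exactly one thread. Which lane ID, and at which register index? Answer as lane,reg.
14,0

r: 3->gid=3,r8=0  c: 4->tid=2,i&1=0
L=3*4+2=14  i=0*2+0=0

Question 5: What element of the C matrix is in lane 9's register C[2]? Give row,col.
10,2

lane 9=>9/4=2, 9 mod 4=1
i=2  r:2+8=>10  c:2·1+0=>2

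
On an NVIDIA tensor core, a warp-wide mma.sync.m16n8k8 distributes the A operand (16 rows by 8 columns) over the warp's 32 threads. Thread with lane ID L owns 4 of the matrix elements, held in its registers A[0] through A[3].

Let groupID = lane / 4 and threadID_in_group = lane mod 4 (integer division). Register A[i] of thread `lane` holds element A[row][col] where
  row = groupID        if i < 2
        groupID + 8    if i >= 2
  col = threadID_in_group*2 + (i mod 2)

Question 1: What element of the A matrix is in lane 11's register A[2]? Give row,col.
10,6

L=11->gid=11>>2=2, tid=11&3=3
[2]->row 2+8=10  col 3·2+0=6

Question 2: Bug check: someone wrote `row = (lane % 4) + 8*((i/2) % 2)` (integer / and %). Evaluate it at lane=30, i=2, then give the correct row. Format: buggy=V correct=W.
`(lane % 4) + 8*((i/2) % 2)`[30,2]=>10
lane 30: grp=7 (30/4), tig=2 (30%4)
i=2: r=7+8=15, c=2*2+0=4
row: 10 vs 15

buggy=10 correct=15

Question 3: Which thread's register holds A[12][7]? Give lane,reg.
19,3

r=12⇒gr=4,Rb=1  c=7⇒th=3,odd=1
L=4*4+3=19  i=1*2+1=3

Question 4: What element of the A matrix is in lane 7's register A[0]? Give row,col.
1,6

lane 7⇒7/4=1, 7 mod 4=3
i=0  r:1+0⇒1  c:2·3+0⇒6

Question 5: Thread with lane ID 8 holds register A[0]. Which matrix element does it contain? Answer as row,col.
lane 8=>8/4=2, 8 mod 4=0
i=0  r:2+0=>2  c:2·0+0=>0

2,0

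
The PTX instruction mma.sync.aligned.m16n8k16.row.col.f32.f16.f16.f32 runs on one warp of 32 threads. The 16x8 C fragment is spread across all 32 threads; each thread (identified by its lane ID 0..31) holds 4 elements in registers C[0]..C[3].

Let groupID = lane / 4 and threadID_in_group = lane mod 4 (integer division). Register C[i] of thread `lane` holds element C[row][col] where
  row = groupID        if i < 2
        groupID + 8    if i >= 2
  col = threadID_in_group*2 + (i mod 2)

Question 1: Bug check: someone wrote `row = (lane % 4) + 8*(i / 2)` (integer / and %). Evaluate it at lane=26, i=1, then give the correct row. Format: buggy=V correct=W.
`(lane % 4) + 8*(i / 2)`[26,1]->2
L=26->gid=26>>2=6, tid=26&3=2
[1]->row 6+0=6  col 2·2+1=5
row: 2 vs 6

buggy=2 correct=6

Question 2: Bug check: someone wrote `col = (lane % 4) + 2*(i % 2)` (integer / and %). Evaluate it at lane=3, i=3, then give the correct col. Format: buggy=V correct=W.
buggy=5 correct=7

`(lane % 4) + 2*(i % 2)`[3,3]->5
lane 3->3/4=0, 3 mod 4=3
i=3  r:0+8->8  c:2·3+1->7
col: 5 vs 7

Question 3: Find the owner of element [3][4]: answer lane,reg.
r: 3->gid=3,r8=0  c: 4->tid=2,i&1=0
L=3*4+2=14  i=0*2+0=0

14,0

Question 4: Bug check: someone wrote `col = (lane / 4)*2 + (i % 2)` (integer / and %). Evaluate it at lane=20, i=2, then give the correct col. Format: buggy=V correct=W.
buggy=10 correct=0

`(lane / 4)*2 + (i % 2)`[20,2]->10
lane 20: gid=5 (20/4), tid=0 (20%4)
i=2: r=5+8=13, c=0*2+0=0
col: 10 vs 0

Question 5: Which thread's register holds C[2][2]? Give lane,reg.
r=2→G=2,rhi=0  c=2→T=1,p=0
L=2*4+1=9  i=0*2+0=0

9,0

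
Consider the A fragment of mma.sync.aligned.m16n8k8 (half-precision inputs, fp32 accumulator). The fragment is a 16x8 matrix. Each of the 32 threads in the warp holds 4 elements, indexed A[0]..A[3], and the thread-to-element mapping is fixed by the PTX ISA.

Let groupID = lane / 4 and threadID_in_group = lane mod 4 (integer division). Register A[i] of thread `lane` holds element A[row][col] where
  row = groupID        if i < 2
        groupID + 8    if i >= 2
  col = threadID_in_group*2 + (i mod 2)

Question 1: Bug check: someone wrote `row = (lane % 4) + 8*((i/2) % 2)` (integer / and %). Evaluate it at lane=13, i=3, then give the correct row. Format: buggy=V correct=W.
`(lane % 4) + 8*((i/2) % 2)`[13,3]→9
L=13→G=13>>2=3, T=13&3=1
[3]→row 3+8=11  col 1·2+1=3
row: 9 vs 11

buggy=9 correct=11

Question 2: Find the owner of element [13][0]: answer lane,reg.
20,2

r=13->g=5,rb=1  c=0->t=0,b0=0
L=5*4+0=20  i=1*2+0=2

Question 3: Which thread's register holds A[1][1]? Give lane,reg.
4,1

r=1->g=1,rb=0  c=1->t=0,b0=1
L=1*4+0=4  i=0*2+1=1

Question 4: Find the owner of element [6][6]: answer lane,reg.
27,0

r:6=>grp=6,rB=0  c:6=>tig=3,lo=0
L=6*4+3=27  i=0*2+0=0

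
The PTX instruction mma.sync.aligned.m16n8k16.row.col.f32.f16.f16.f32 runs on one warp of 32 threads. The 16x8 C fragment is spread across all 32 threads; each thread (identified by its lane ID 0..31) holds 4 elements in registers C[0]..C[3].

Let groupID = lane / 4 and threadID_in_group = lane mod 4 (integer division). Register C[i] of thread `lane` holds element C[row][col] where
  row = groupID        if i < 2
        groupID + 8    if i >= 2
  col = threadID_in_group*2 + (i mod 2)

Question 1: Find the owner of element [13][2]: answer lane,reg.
r=13⇒gr=5,Rb=1  c=2⇒th=1,odd=0
L=5*4+1=21  i=1*2+0=2

21,2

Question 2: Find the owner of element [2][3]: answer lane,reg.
r=2->g=2,rb=0  c=3->t=1,b0=1
L=2*4+1=9  i=0*2+1=1

9,1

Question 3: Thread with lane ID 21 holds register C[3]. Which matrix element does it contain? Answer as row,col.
21: gid=5,tid=1
[3] (5+8,1*2+1) = (13,3)

13,3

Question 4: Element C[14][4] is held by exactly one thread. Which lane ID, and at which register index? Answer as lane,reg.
26,2

r=14⇒gr=6,Rb=1  c=4⇒th=2,odd=0
L=6*4+2=26  i=1*2+0=2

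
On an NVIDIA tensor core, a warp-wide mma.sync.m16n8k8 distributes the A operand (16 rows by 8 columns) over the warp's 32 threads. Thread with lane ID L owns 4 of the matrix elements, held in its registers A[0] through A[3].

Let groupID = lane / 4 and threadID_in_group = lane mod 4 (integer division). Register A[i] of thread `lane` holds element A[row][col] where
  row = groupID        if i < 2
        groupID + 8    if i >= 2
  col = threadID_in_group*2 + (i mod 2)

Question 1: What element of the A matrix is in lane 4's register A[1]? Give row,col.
lane 4: G=1 (4/4), T=0 (4%4)
i=1: r=1+0=1, c=0*2+1=1

1,1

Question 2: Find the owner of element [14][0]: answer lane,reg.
r=14→G=6,rhi=1  c=0→T=0,p=0
L=6*4+0=24  i=1*2+0=2

24,2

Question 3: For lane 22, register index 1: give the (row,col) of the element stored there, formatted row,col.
22: G=5,T=2
[1] (5+0,2*2+1) = (5,5)

5,5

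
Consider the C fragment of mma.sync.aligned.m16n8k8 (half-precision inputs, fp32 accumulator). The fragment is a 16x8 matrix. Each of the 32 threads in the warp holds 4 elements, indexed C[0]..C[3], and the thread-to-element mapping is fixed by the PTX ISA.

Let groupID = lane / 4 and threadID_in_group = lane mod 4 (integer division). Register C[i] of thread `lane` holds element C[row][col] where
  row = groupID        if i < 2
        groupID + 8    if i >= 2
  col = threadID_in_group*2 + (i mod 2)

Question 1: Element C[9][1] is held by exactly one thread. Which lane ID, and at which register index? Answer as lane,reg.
4,3

r: 9->gid=1,r8=1  c: 1->tid=0,i&1=1
L=1*4+0=4  i=1*2+1=3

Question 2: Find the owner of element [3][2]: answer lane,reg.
r=3->g=3,rb=0  c=2->t=1,b0=0
L=3*4+1=13  i=0*2+0=0

13,0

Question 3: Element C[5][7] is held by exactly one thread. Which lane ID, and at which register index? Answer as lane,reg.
r=5⇒gr=5,Rb=0  c=7⇒th=3,odd=1
L=5*4+3=23  i=0*2+1=1

23,1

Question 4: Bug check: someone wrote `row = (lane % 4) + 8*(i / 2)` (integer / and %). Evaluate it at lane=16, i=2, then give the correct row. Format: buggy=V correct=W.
`(lane % 4) + 8*(i / 2)`[16,2]->8
L=16->gid=16>>2=4, tid=16&3=0
[2]->row 4+8=12  col 0·2+0=0
row: 8 vs 12

buggy=8 correct=12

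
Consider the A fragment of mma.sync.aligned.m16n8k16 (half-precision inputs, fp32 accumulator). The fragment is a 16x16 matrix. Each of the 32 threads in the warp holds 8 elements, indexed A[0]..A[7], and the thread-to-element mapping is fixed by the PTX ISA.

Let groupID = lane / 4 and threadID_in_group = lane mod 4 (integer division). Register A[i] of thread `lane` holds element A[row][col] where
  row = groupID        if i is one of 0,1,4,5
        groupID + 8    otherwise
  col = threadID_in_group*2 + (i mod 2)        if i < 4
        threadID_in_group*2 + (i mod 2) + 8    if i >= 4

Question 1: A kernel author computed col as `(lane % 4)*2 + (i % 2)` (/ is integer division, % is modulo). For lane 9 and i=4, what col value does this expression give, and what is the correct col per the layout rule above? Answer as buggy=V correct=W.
buggy=2 correct=10

`(lane % 4)*2 + (i % 2)`[9,4]->2
9: gid=2,tid=1
[4] (2+0,1*2+0+8) = (2,10)
col: 2 vs 10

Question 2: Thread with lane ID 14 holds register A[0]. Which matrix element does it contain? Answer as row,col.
3,4

lane 14: gid=3 (14/4), tid=2 (14%4)
i=0: r=3+0=3, c=2*2+0+0=4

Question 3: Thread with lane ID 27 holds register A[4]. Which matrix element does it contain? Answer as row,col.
6,14

27: g=6,t=3
[4] (6+0,3*2+0+8) = (6,14)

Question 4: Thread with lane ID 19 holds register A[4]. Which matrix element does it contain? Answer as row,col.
19: grp=4,tig=3
[4] (4+0,3*2+0+8) = (4,14)

4,14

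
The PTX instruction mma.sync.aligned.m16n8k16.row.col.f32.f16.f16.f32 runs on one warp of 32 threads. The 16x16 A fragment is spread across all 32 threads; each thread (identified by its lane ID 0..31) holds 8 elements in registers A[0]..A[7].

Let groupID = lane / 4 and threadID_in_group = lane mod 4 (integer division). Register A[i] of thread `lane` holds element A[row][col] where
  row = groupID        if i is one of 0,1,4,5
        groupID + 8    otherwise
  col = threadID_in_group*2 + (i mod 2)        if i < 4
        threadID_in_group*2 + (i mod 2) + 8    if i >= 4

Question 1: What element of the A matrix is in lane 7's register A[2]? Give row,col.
L=7⇒gr=7>>2=1, th=7&3=3
[2]⇒row 1+8=9  col 3·2+0+0=6

9,6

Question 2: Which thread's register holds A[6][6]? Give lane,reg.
27,0

r=6→G=6,rhi=0  c=6→chi=0,T=3,p=0
L=6*4+3=27  i=0*4+0*2+0=0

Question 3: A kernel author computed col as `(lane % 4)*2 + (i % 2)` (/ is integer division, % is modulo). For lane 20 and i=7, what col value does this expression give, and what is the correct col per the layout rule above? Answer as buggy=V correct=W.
buggy=1 correct=9

`(lane % 4)*2 + (i % 2)`[20,7]→1
lane 20→20/4=5, 20 mod 4=0
i=7  r:5+8→13  c:2·0+1+8→9
col: 1 vs 9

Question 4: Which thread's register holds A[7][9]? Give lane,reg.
r=7->g=7,rb=0  c=9->cb=1,t=0,b0=1
L=7*4+0=28  i=1*4+0*2+1=5

28,5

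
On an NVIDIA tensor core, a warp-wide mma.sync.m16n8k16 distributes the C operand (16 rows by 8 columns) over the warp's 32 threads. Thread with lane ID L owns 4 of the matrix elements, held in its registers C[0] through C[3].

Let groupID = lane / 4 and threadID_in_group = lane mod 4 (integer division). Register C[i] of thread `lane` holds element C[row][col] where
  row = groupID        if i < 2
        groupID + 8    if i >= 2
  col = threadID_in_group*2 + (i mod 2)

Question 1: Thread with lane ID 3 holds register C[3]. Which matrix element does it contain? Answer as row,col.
lane 3: G=0 (3/4), T=3 (3%4)
i=3: r=0+8=8, c=3*2+1=7

8,7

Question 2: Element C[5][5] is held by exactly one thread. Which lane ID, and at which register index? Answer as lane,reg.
r:5=>grp=5,rB=0  c:5=>tig=2,lo=1
L=5*4+2=22  i=0*2+1=1

22,1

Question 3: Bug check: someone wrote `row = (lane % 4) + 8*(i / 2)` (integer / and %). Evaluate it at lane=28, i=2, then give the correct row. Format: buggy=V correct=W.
`(lane % 4) + 8*(i / 2)`[28,2]->8
lane 28: gid=7 (28/4), tid=0 (28%4)
i=2: r=7+8=15, c=0*2+0=0
row: 8 vs 15

buggy=8 correct=15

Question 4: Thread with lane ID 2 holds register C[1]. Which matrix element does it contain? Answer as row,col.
lane 2->2/4=0, 2 mod 4=2
i=1  r:0+0->0  c:2·2+1->5

0,5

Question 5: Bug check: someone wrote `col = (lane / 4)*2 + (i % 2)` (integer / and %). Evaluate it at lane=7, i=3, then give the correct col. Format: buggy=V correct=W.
`(lane / 4)*2 + (i % 2)`[7,3]->3
lane 7: g=1 (7/4), t=3 (7%4)
i=3: r=1+8=9, c=3*2+1=7
col: 3 vs 7

buggy=3 correct=7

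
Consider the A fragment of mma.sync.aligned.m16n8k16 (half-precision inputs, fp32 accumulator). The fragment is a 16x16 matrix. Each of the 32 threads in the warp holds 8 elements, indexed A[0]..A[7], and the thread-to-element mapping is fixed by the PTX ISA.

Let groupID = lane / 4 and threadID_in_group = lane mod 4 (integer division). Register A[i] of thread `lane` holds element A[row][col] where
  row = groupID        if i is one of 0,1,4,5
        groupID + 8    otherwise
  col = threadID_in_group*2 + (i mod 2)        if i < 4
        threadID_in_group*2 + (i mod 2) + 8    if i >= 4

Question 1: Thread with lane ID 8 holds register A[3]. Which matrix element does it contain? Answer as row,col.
lane 8: G=2 (8/4), T=0 (8%4)
i=3: r=2+8=10, c=0*2+1+0=1

10,1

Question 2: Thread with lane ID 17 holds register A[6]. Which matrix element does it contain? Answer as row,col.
lane 17: grp=4 (17/4), tig=1 (17%4)
i=6: r=4+8=12, c=1*2+0+8=10

12,10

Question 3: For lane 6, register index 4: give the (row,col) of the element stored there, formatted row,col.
L=6->g=6>>2=1, t=6&3=2
[4]->row 1+0=1  col 2·2+0+8=12

1,12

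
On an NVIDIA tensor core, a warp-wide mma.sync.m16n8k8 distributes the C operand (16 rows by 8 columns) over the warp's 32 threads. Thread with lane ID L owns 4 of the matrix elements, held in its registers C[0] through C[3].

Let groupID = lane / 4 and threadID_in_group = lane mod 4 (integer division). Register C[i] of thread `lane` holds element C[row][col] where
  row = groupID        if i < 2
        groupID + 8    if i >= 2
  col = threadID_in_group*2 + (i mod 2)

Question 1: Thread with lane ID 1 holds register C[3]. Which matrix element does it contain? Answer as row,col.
lane 1->1/4=0, 1 mod 4=1
i=3  r:0+8->8  c:2·1+1->3

8,3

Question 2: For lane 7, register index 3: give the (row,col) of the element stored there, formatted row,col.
L=7->gid=7>>2=1, tid=7&3=3
[3]->row 1+8=9  col 3·2+1=7

9,7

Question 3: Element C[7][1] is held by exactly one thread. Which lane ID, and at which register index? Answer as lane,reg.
r=7→G=7,rhi=0  c=1→T=0,p=1
L=7*4+0=28  i=0*2+1=1

28,1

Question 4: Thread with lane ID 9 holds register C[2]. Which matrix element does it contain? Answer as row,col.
10,2

lane 9⇒9/4=2, 9 mod 4=1
i=2  r:2+8⇒10  c:2·1+0⇒2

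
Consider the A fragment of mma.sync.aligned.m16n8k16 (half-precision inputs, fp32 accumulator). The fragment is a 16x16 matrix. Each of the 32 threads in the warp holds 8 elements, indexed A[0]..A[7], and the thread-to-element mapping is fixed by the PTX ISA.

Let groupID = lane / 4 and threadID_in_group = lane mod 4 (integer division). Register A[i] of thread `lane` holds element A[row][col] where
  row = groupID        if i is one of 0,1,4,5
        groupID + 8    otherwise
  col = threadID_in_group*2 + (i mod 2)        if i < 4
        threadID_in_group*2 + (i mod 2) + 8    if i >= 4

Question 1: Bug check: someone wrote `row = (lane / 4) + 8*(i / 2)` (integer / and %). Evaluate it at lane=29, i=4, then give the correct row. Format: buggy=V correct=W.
buggy=23 correct=7

`(lane / 4) + 8*(i / 2)`[29,4]->23
lane 29: gid=7 (29/4), tid=1 (29%4)
i=4: r=7+0=7, c=1*2+0+8=10
row: 23 vs 7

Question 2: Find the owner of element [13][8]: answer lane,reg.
20,6

r:13=>grp=5,rB=1  c:8=>cB=1,tig=0,lo=0
L=5*4+0=20  i=1*4+1*2+0=6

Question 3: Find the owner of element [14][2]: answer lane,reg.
25,2

r: 14->gid=6,r8=1  c: 2->c8=0,tid=1,i&1=0
L=6*4+1=25  i=0*4+1*2+0=2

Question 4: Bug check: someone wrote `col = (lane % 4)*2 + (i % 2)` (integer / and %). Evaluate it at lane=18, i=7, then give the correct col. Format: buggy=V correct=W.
`(lane % 4)*2 + (i % 2)`[18,7]=>5
lane 18=>18/4=4, 18 mod 4=2
i=7  r:4+8=>12  c:2·2+1+8=>13
col: 5 vs 13

buggy=5 correct=13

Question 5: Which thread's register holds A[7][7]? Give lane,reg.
r: 7->gid=7,r8=0  c: 7->c8=0,tid=3,i&1=1
L=7*4+3=31  i=0*4+0*2+1=1

31,1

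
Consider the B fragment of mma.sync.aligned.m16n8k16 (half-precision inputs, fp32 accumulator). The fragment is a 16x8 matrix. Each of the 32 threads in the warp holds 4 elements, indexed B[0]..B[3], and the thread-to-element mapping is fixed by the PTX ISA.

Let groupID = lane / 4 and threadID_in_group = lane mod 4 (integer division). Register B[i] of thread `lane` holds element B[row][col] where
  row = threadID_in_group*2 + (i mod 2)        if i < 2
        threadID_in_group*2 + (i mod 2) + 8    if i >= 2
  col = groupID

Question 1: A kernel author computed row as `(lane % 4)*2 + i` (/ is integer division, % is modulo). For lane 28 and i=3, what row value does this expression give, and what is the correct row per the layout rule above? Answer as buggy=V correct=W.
`(lane % 4)*2 + i`[28,3]->3
lane 28->28/4=7, 28 mod 4=0
i=3  r:2·0+1+8->9  c:7
row: 3 vs 9

buggy=3 correct=9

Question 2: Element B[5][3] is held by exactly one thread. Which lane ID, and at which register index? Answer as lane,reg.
c=3⇒gr=3  r=5⇒Rb=0,th=2,odd=1
L=3*4+2=14  i=0*2+1=1

14,1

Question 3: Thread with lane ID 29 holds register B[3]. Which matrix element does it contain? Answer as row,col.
11,7

29: G=7,T=1
[3] (1*2+1+8,7) = (11,7)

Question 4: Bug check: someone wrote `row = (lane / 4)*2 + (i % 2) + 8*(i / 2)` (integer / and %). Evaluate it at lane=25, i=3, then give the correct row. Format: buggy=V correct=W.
buggy=21 correct=11

`(lane / 4)*2 + (i % 2) + 8*(i / 2)`[25,3]→21
lane 25: G=6 (25/4), T=1 (25%4)
i=3: r=1*2+1+8=11, c=G=6
row: 21 vs 11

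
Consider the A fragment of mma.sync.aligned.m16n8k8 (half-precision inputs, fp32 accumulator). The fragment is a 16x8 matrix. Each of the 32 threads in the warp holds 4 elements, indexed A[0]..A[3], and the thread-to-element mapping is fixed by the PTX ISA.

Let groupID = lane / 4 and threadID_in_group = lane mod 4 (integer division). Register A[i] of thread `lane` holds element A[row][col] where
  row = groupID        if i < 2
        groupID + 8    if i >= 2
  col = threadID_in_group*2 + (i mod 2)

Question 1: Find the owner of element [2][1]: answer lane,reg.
r=2→G=2,rhi=0  c=1→T=0,p=1
L=2*4+0=8  i=0*2+1=1

8,1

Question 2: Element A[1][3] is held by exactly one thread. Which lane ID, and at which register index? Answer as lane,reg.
5,1

r=1->g=1,rb=0  c=3->t=1,b0=1
L=1*4+1=5  i=0*2+1=1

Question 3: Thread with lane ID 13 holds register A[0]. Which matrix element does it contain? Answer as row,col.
L=13->g=13>>2=3, t=13&3=1
[0]->row 3+0=3  col 1·2+0=2

3,2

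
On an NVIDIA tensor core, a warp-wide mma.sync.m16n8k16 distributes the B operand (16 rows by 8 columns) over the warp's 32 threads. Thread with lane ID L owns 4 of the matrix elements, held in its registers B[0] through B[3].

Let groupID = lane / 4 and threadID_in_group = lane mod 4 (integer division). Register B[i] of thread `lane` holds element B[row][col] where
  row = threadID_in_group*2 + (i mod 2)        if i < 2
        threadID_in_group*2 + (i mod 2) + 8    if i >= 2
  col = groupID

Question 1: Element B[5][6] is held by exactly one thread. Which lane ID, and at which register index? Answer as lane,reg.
c: 6->gid=6  r: 5->r8=0,tid=2,i&1=1
L=6*4+2=26  i=0*2+1=1

26,1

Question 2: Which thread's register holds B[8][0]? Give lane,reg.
c:0=>grp=0  r:8=>rB=1,tig=0,lo=0
L=0*4+0=0  i=1*2+0=2

0,2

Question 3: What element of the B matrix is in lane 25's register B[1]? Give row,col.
3,6

lane 25->25/4=6, 25 mod 4=1
i=1  r:2·1+1+0->3  c:6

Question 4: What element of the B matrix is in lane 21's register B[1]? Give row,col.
lane 21: G=5 (21/4), T=1 (21%4)
i=1: r=1*2+1+0=3, c=G=5

3,5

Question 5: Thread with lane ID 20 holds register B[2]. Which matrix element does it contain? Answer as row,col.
8,5

L=20=>grp=20>>2=5, tig=20&3=0
[2]=>row 0·2+0+8=8  col grp=5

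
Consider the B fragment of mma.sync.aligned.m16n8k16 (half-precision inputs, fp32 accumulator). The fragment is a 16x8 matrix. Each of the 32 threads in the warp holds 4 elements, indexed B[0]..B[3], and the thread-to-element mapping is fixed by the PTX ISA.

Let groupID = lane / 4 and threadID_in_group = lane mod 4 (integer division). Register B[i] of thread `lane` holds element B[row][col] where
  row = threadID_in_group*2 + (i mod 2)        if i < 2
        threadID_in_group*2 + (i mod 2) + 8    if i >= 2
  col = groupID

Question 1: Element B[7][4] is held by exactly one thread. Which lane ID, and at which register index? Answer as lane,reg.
c=4⇒gr=4  r=7⇒Rb=0,th=3,odd=1
L=4*4+3=19  i=0*2+1=1

19,1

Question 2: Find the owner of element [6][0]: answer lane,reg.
3,0

c=0⇒gr=0  r=6⇒Rb=0,th=3,odd=0
L=0*4+3=3  i=0*2+0=0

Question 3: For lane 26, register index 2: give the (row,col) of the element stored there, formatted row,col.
12,6

lane 26->26/4=6, 26 mod 4=2
i=2  r:2·2+0+8->12  c:6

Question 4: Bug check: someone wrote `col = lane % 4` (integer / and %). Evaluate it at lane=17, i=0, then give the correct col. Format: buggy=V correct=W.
`lane % 4`[17,0]→1
lane 17→17/4=4, 17 mod 4=1
i=0  r:2·1+0+0→2  c:4
col: 1 vs 4

buggy=1 correct=4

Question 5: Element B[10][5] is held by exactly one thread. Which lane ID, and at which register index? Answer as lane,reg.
c=5⇒gr=5  r=10⇒Rb=1,th=1,odd=0
L=5*4+1=21  i=1*2+0=2

21,2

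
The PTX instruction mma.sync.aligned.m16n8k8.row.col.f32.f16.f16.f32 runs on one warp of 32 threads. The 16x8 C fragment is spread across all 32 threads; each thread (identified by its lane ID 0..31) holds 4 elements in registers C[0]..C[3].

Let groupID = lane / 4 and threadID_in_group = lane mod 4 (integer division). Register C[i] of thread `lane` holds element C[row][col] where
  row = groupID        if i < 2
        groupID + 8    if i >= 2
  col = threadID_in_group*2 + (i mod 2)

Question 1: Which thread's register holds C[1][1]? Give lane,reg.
r=1→G=1,rhi=0  c=1→T=0,p=1
L=1*4+0=4  i=0*2+1=1

4,1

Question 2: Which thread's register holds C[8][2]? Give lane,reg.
1,2

r=8→G=0,rhi=1  c=2→T=1,p=0
L=0*4+1=1  i=1*2+0=2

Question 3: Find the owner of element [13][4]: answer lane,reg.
22,2

r=13⇒gr=5,Rb=1  c=4⇒th=2,odd=0
L=5*4+2=22  i=1*2+0=2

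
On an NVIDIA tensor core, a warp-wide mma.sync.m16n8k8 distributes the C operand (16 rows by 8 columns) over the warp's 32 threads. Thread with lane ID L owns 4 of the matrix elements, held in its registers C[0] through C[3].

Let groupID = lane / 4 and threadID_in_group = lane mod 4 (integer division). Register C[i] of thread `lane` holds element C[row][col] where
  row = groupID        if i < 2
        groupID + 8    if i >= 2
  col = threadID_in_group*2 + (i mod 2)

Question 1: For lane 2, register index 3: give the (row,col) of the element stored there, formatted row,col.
8,5

L=2⇒gr=2>>2=0, th=2&3=2
[3]⇒row 0+8=8  col 2·2+1=5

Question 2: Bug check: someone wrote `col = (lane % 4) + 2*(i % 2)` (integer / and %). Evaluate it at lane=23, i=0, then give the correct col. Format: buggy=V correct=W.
buggy=3 correct=6

`(lane % 4) + 2*(i % 2)`[23,0]=>3
L=23=>grp=23>>2=5, tig=23&3=3
[0]=>row 5+0=5  col 3·2+0=6
col: 3 vs 6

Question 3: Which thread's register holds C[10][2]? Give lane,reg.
r=10→G=2,rhi=1  c=2→T=1,p=0
L=2*4+1=9  i=1*2+0=2

9,2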